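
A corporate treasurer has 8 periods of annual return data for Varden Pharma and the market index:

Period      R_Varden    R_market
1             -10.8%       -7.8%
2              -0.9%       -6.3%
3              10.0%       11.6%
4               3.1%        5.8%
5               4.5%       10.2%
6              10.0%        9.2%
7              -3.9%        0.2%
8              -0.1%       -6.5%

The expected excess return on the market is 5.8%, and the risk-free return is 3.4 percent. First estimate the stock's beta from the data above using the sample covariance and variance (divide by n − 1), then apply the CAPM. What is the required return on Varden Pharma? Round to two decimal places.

Mean R_i = (-10.8 − 0.9 + 10.0 + 3.1 + 4.5 + 10.0 − 3.9 − 0.1) / 8 = 1.4875%
Mean R_m = (-7.8 − 6.3 + 11.6 + 5.8 + 10.2 + 9.2 + 0.2 − 6.5) / 8 = 2.0500%
Σ(R_i − R̄_i)(R_m − R̄_m) = 337.2650  ⇒  Cov = 337.2650 / 7 = 48.1807
Σ(R_m − R̄_m)² = 466.0800  ⇒  Var(R_m) = 466.0800 / 7 = 66.5829
β = Cov / Var(R_m) = 48.1807 / 66.5829 = 0.7236
E(R) = R_f + β × MRP = 3.4% + 0.7236 × 5.8% = 7.60%

7.60%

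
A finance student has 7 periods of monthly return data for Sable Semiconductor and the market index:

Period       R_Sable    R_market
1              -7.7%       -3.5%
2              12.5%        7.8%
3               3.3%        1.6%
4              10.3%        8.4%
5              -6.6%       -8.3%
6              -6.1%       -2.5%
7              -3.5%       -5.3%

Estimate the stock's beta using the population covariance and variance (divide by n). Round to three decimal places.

Mean R_i = (-7.7 + 12.5 + 3.3 + 10.3 − 6.6 − 6.1 − 3.5) / 7 = 0.3143%
Mean R_m = (-3.5 + 7.8 + 1.6 + 8.4 − 8.3 − 2.5 − 5.3) / 7 = -0.2571%
Σ(R_i − R̄_i)(R_m − R̄_m) = 305.3957  ⇒  Cov = 305.3957 / 7 = 43.6280
Σ(R_m − R̄_m)² = 248.9771  ⇒  Var(R_m) = 248.9771 / 7 = 35.5682
β = Cov / Var(R_m) = 43.6280 / 35.5682 = 1.2266

1.227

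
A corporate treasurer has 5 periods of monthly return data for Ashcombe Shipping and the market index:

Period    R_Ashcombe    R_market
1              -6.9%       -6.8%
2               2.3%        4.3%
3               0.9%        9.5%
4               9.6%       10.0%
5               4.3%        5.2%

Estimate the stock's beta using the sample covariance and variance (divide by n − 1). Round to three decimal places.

0.755

Mean R_i = (-6.9 + 2.3 + 0.9 + 9.6 + 4.3) / 5 = 2.0400%
Mean R_m = (-6.8 + 4.3 + 9.5 + 10.0 + 5.2) / 5 = 4.4400%
Σ(R_i − R̄_i)(R_m − R̄_m) = 138.4320  ⇒  Cov = 138.4320 / 4 = 34.6080
Σ(R_m − R̄_m)² = 183.4520  ⇒  Var(R_m) = 183.4520 / 4 = 45.8630
β = Cov / Var(R_m) = 34.6080 / 45.8630 = 0.7546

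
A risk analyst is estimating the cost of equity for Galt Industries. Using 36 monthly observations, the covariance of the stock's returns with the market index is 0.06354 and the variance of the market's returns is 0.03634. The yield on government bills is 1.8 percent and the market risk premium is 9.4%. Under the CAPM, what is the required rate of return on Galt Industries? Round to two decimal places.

18.24%

β = Cov(R_i, R_m) / Var(R_m) = 0.06354 / 0.03634 = 1.7485
E(R) = R_f + β × MRP = 1.8% + 1.7485 × 9.4% = 18.24%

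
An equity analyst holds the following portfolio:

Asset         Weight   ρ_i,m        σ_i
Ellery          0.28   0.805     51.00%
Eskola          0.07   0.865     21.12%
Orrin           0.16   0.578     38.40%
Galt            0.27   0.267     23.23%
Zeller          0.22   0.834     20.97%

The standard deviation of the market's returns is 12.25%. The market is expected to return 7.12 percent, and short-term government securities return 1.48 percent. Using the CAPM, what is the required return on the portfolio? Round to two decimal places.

11.54%

β_Ellery = 0.805 × 51.00% / 12.25% = 3.3514
β_Eskola = 0.865 × 21.12% / 12.25% = 1.4913
β_Orrin = 0.578 × 38.40% / 12.25% = 1.8119
β_Galt = 0.267 × 23.23% / 12.25% = 0.5063
β_Zeller = 0.834 × 20.97% / 12.25% = 1.4277
β_P = Σ w_i β_i = 0.28×3.3514 + 0.07×1.4913 + 0.16×1.8119 + 0.27×0.5063 + 0.22×1.4277 = 1.7835
MRP = 7.12% − 1.48% = 5.64%
E(R_P) = R_f + β_P × MRP = 1.48% + 1.7835 × 5.64% = 11.54%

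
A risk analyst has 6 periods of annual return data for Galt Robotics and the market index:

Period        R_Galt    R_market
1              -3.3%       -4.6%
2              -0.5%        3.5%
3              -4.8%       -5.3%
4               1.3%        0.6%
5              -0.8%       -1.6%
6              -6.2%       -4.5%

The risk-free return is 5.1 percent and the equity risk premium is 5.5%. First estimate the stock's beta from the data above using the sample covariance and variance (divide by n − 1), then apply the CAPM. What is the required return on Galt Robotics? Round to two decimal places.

8.74%

Mean R_i = (-3.3 − 0.5 − 4.8 + 1.3 − 0.8 − 6.2) / 6 = -2.3833%
Mean R_m = (-4.6 + 3.5 − 5.3 + 0.6 − 1.6 − 4.5) / 6 = -1.9833%
Σ(R_i − R̄_i)(R_m − R̄_m) = 40.4683  ⇒  Cov = 40.4683 / 5 = 8.0937
Σ(R_m − R̄_m)² = 61.0683  ⇒  Var(R_m) = 61.0683 / 5 = 12.2137
β = Cov / Var(R_m) = 8.0937 / 12.2137 = 0.6627
E(R) = R_f + β × MRP = 5.1% + 0.6627 × 5.5% = 8.74%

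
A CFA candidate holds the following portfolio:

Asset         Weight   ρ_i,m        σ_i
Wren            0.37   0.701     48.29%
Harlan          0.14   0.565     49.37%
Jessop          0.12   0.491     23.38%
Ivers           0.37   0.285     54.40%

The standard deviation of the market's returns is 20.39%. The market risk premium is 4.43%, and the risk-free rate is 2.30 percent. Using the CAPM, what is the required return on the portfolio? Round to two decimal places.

7.42%

β_Wren = 0.701 × 48.29% / 20.39% = 1.6602
β_Harlan = 0.565 × 49.37% / 20.39% = 1.3680
β_Jessop = 0.491 × 23.38% / 20.39% = 0.5630
β_Ivers = 0.285 × 54.40% / 20.39% = 0.7604
β_P = Σ w_i β_i = 0.37×1.6602 + 0.14×1.3680 + 0.12×0.5630 + 0.37×0.7604 = 1.1547
E(R_P) = R_f + β_P × MRP = 2.30% + 1.1547 × 4.43% = 7.42%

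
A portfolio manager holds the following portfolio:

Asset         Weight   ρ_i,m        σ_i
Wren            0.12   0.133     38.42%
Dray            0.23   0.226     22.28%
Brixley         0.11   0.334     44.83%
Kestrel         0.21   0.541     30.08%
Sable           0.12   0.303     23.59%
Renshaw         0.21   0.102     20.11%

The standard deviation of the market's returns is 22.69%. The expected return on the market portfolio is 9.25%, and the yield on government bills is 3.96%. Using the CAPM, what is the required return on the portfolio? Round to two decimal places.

β_Wren = 0.133 × 38.42% / 22.69% = 0.2252
β_Dray = 0.226 × 22.28% / 22.69% = 0.2219
β_Brixley = 0.334 × 44.83% / 22.69% = 0.6599
β_Kestrel = 0.541 × 30.08% / 22.69% = 0.7172
β_Sable = 0.303 × 23.59% / 22.69% = 0.3150
β_Renshaw = 0.102 × 20.11% / 22.69% = 0.0904
β_P = Σ w_i β_i = 0.12×0.2252 + 0.23×0.2219 + 0.11×0.6599 + 0.21×0.7172 + 0.12×0.3150 + 0.21×0.0904 = 0.3580
MRP = 9.25% − 3.96% = 5.29%
E(R_P) = R_f + β_P × MRP = 3.96% + 0.3580 × 5.29% = 5.85%

5.85%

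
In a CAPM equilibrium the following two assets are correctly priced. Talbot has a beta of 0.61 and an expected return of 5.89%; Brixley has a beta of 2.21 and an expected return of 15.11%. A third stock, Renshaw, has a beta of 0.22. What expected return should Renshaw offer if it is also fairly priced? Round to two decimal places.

3.64%

MRP (SML slope) = (15.11% − 5.89%) / (2.21 − 0.61) = 9.22% / 1.60 = 5.7625%
R_f (intercept) = 5.89% − 0.61 × 5.7625% = 2.3749%
E(R_Renshaw) = R_f + β × MRP = 2.3749% + 0.22 × 5.7625% = 3.64%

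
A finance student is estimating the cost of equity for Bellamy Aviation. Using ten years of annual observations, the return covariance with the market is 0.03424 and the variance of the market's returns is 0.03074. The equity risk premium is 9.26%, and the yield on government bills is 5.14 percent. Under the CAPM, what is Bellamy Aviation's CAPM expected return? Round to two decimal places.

β = Cov(R_i, R_m) / Var(R_m) = 0.03424 / 0.03074 = 1.1139
E(R) = R_f + β × MRP = 5.14% + 1.1139 × 9.26% = 15.45%

15.45%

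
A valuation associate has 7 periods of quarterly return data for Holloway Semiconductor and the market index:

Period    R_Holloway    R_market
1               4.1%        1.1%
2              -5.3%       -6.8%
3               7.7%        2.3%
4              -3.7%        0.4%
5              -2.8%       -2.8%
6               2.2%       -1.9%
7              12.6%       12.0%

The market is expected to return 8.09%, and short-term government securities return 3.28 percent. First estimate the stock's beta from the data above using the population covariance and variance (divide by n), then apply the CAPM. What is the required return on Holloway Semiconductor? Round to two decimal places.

8.02%

Mean R_i = (4.1 − 5.3 + 7.7 − 3.7 − 2.8 + 2.2 + 12.6) / 7 = 2.1143%
Mean R_m = (1.1 − 6.8 + 2.3 + 0.4 − 2.8 − 1.9 + 12.0) / 7 = 0.6143%
Σ(R_i − R̄_i)(R_m − R̄_m) = 202.5486  ⇒  Cov = 202.5486 / 7 = 28.9355
Σ(R_m − R̄_m)² = 205.7086  ⇒  Var(R_m) = 205.7086 / 7 = 29.3869
β = Cov / Var(R_m) = 28.9355 / 29.3869 = 0.9846
MRP = 8.09% − 3.28% = 4.81%
E(R) = R_f + β × MRP = 3.28% + 0.9846 × 4.81% = 8.02%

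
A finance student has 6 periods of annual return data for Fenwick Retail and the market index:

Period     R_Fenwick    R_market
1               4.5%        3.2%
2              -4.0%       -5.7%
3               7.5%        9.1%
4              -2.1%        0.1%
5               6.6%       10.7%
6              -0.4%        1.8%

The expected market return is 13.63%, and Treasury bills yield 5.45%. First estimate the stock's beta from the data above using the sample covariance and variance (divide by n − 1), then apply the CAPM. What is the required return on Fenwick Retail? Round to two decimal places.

Mean R_i = (4.5 − 4.0 + 7.5 − 2.1 + 6.6 − 0.4) / 6 = 2.0167%
Mean R_m = (3.2 − 5.7 + 9.1 + 0.1 + 10.7 + 1.8) / 6 = 3.2000%
Σ(R_i − R̄_i)(R_m − R̄_m) = 136.4200  ⇒  Cov = 136.4200 / 5 = 27.2840
Σ(R_m − R̄_m)² = 181.8400  ⇒  Var(R_m) = 181.8400 / 5 = 36.3680
β = Cov / Var(R_m) = 27.2840 / 36.3680 = 0.7502
MRP = 13.63% − 5.45% = 8.18%
E(R) = R_f + β × MRP = 5.45% + 0.7502 × 8.18% = 11.59%

11.59%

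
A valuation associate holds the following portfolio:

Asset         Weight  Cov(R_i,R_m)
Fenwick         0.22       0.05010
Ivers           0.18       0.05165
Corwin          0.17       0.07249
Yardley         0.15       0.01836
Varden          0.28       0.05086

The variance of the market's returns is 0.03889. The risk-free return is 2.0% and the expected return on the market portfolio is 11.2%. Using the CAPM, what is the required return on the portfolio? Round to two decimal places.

13.74%

β_Fenwick = 0.05010 / 0.03889 = 1.2882
β_Ivers = 0.05165 / 0.03889 = 1.3281
β_Corwin = 0.07249 / 0.03889 = 1.8640
β_Yardley = 0.01836 / 0.03889 = 0.4721
β_Varden = 0.05086 / 0.03889 = 1.3078
β_P = Σ w_i β_i = 0.22×1.2882 + 0.18×1.3281 + 0.17×1.8640 + 0.15×0.4721 + 0.28×1.3078 = 1.2763
MRP = 11.2% − 2.0% = 9.20%
E(R_P) = R_f + β_P × MRP = 2.0% + 1.2763 × 9.2% = 13.74%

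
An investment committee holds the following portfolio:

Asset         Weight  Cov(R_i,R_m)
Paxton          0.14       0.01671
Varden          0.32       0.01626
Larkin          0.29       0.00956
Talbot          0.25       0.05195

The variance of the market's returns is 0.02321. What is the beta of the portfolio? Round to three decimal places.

β_Paxton = 0.01671 / 0.02321 = 0.7199
β_Varden = 0.01626 / 0.02321 = 0.7006
β_Larkin = 0.00956 / 0.02321 = 0.4119
β_Talbot = 0.05195 / 0.02321 = 2.2383
β_P = Σ w_i β_i = 0.14×0.7199 + 0.32×0.7006 + 0.29×0.4119 + 0.25×2.2383 = 1.0040

1.004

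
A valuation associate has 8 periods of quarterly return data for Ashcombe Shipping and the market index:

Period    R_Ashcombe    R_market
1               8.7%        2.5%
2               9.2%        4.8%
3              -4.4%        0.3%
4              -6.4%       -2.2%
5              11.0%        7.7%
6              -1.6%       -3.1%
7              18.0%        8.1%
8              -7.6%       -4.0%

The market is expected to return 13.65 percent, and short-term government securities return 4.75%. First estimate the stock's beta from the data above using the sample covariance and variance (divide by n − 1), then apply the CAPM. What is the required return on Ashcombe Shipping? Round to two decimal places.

21.29%

Mean R_i = (8.7 + 9.2 − 4.4 − 6.4 + 11.0 − 1.6 + 18.0 − 7.6) / 8 = 3.3625%
Mean R_m = (2.5 + 4.8 + 0.3 − 2.2 + 7.7 − 3.1 + 8.1 − 4.0) / 8 = 1.7625%
Σ(R_i − R̄_i)(R_m − R̄_m) = 297.1188  ⇒  Cov = 297.1188 / 7 = 42.4455
Σ(R_m − R̄_m)² = 159.8788  ⇒  Var(R_m) = 159.8788 / 7 = 22.8398
β = Cov / Var(R_m) = 42.4455 / 22.8398 = 1.8584
MRP = 13.65% − 4.75% = 8.90%
E(R) = R_f + β × MRP = 4.75% + 1.8584 × 8.90% = 21.29%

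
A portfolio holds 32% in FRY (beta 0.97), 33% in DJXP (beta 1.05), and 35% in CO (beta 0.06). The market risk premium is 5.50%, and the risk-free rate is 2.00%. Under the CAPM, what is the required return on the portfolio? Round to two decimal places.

5.73%

β_P = Σ w_i β_i = 0.32×0.97 + 0.33×1.05 + 0.35×0.06 = 0.6779
E(R_P) = R_f + β_P × MRP = 2.00% + 0.6779 × 5.50% = 5.73%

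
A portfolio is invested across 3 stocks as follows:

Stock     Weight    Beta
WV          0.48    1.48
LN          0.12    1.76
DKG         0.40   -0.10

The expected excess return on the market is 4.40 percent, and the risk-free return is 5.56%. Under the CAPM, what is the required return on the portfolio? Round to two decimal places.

9.44%

β_P = Σ w_i β_i = 0.48×1.48 + 0.12×1.76 + 0.40×-0.10 = 0.8816
E(R_P) = R_f + β_P × MRP = 5.56% + 0.8816 × 4.40% = 9.44%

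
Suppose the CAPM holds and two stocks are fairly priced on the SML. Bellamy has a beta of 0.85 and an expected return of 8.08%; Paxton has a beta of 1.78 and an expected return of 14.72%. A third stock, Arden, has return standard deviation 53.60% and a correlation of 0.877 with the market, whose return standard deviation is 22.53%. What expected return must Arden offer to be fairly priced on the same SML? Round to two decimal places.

16.91%

MRP = (14.72% − 8.08%) / (1.78 − 0.85) = 7.1398%
R_f = 8.08% − 0.85 × 7.1398% = 2.0112%
β_Arden = ρ·σ_i/σ_m = 0.877 × 53.60 / 22.53 = 2.0864
E(R_Arden) = R_f + β × MRP = 2.0112% + 2.0864 × 7.1398% = 16.91%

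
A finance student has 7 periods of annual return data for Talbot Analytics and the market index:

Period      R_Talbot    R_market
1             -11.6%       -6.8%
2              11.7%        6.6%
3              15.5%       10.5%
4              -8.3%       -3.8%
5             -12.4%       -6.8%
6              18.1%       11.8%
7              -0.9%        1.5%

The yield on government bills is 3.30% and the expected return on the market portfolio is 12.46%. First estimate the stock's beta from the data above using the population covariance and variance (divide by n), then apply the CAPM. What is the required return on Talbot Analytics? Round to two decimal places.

Mean R_i = (-11.6 + 11.7 + 15.5 − 8.3 − 12.4 + 18.1 − 0.9) / 7 = 1.7286%
Mean R_m = (-6.8 + 6.6 + 10.5 − 3.8 − 6.8 + 11.8 + 1.5) / 7 = 1.8571%
Σ(R_i − R̄_i)(R_m − R̄_m) = 624.4686  ⇒  Cov = 624.4686 / 7 = 89.2098
Σ(R_m − R̄_m)² = 378.0771  ⇒  Var(R_m) = 378.0771 / 7 = 54.0110
β = Cov / Var(R_m) = 89.2098 / 54.0110 = 1.6517
MRP = 12.46% − 3.30% = 9.16%
E(R) = R_f + β × MRP = 3.30% + 1.6517 × 9.16% = 18.43%

18.43%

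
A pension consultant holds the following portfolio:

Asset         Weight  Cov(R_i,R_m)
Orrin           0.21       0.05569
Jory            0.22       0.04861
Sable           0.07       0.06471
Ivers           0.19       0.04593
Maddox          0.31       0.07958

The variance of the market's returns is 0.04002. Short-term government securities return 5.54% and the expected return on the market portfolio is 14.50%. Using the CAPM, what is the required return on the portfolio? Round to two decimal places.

19.04%

β_Orrin = 0.05569 / 0.04002 = 1.3916
β_Jory = 0.04861 / 0.04002 = 1.2146
β_Sable = 0.06471 / 0.04002 = 1.6169
β_Ivers = 0.04593 / 0.04002 = 1.1477
β_Maddox = 0.07958 / 0.04002 = 1.9885
β_P = Σ w_i β_i = 0.21×1.3916 + 0.22×1.2146 + 0.07×1.6169 + 0.19×1.1477 + 0.31×1.9885 = 1.5071
MRP = 14.50% − 5.54% = 8.96%
E(R_P) = R_f + β_P × MRP = 5.54% + 1.5071 × 8.96% = 19.04%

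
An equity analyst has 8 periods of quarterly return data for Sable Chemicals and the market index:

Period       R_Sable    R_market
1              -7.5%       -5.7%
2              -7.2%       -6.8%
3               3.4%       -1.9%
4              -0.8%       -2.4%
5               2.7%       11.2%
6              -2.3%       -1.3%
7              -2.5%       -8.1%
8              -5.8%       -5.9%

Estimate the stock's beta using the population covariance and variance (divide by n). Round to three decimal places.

Mean R_i = (-7.5 − 7.2 + 3.4 − 0.8 + 2.7 − 2.3 − 2.5 − 5.8) / 8 = -2.5000%
Mean R_m = (-5.7 − 6.8 − 1.9 − 2.4 + 11.2 − 1.3 − 8.1 − 5.9) / 8 = -2.6125%
Σ(R_i − R̄_i)(R_m − R̄_m) = 122.6200  ⇒  Cov = 122.6200 / 8 = 15.3275
Σ(R_m − R̄_m)² = 261.0488  ⇒  Var(R_m) = 261.0488 / 8 = 32.6311
β = Cov / Var(R_m) = 15.3275 / 32.6311 = 0.4697

0.470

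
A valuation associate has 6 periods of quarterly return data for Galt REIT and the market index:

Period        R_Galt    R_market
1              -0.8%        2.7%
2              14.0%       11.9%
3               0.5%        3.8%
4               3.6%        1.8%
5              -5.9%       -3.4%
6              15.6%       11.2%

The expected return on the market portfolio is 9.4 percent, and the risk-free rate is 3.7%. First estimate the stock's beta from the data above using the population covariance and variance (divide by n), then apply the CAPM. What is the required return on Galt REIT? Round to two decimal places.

Mean R_i = (-0.8 + 14.0 + 0.5 + 3.6 − 5.9 + 15.6) / 6 = 4.5000%
Mean R_m = (2.7 + 11.9 + 3.8 + 1.8 − 3.4 + 11.2) / 6 = 4.6667%
Σ(R_i − R̄_i)(R_m − R̄_m) = 241.6000  ⇒  Cov = 241.6000 / 6 = 40.2667
Σ(R_m − R̄_m)² = 172.9133  ⇒  Var(R_m) = 172.9133 / 6 = 28.8189
β = Cov / Var(R_m) = 40.2667 / 28.8189 = 1.3972
MRP = 9.4% − 3.7% = 5.70%
E(R) = R_f + β × MRP = 3.7% + 1.3972 × 5.7% = 11.66%

11.66%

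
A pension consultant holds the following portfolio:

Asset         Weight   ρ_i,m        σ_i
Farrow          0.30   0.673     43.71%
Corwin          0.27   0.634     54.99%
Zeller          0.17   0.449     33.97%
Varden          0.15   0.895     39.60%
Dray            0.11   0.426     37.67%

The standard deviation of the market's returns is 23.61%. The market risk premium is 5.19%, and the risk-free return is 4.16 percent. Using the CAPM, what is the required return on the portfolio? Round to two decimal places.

10.30%

β_Farrow = 0.673 × 43.71% / 23.61% = 1.2459
β_Corwin = 0.634 × 54.99% / 23.61% = 1.4766
β_Zeller = 0.449 × 33.97% / 23.61% = 0.6460
β_Varden = 0.895 × 39.60% / 23.61% = 1.5011
β_Dray = 0.426 × 37.67% / 23.61% = 0.6797
β_P = Σ w_i β_i = 0.30×1.2459 + 0.27×1.4766 + 0.17×0.6460 + 0.15×1.5011 + 0.11×0.6797 = 1.1822
E(R_P) = R_f + β_P × MRP = 4.16% + 1.1822 × 5.19% = 10.30%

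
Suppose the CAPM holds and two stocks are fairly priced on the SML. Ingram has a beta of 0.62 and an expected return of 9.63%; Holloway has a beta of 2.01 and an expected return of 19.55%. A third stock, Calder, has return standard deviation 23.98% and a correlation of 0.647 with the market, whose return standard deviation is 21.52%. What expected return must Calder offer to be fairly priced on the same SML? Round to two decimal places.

10.35%

MRP = (19.55% − 9.63%) / (2.01 − 0.62) = 7.1367%
R_f = 9.63% − 0.62 × 7.1367% = 5.2052%
β_Calder = ρ·σ_i/σ_m = 0.647 × 23.98 / 21.52 = 0.7210
E(R_Calder) = R_f + β × MRP = 5.2052% + 0.7210 × 7.1367% = 10.35%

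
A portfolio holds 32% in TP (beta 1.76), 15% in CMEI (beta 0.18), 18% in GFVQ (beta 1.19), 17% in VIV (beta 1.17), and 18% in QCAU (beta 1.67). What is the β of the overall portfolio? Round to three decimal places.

1.304

β_P = Σ w_i β_i = 0.32×1.76 + 0.15×0.18 + 0.18×1.19 + 0.17×1.17 + 0.18×1.67 = 1.3039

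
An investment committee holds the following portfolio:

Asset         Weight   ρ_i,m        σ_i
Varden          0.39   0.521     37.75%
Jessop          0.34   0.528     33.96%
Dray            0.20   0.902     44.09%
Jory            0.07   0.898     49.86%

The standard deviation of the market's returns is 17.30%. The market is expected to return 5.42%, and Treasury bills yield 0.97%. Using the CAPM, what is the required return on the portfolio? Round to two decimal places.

7.36%

β_Varden = 0.521 × 37.75% / 17.30% = 1.1369
β_Jessop = 0.528 × 33.96% / 17.30% = 1.0365
β_Dray = 0.902 × 44.09% / 17.30% = 2.2988
β_Jory = 0.898 × 49.86% / 17.30% = 2.5881
β_P = Σ w_i β_i = 0.39×1.1369 + 0.34×1.0365 + 0.20×2.2988 + 0.07×2.5881 = 1.4367
MRP = 5.42% − 0.97% = 4.45%
E(R_P) = R_f + β_P × MRP = 0.97% + 1.4367 × 4.45% = 7.36%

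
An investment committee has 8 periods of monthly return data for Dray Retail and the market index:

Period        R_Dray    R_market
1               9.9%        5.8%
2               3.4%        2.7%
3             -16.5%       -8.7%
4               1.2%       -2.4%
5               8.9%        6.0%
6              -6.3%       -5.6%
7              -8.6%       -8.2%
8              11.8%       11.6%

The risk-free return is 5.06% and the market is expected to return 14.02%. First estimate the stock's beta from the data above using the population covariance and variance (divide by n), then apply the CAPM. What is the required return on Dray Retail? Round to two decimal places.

16.57%

Mean R_i = (9.9 + 3.4 − 16.5 + 1.2 + 8.9 − 6.3 − 8.6 + 11.8) / 8 = 0.4750%
Mean R_m = (5.8 + 2.7 − 8.7 − 2.4 + 6.0 − 5.6 − 8.2 + 11.6) / 8 = 0.1500%
Σ(R_i − R̄_i)(R_m − R̄_m) = 502.7800  ⇒  Cov = 502.7800 / 8 = 62.8475
Σ(R_m − R̄_m)² = 391.3600  ⇒  Var(R_m) = 391.3600 / 8 = 48.9200
β = Cov / Var(R_m) = 62.8475 / 48.9200 = 1.2847
MRP = 14.02% − 5.06% = 8.96%
E(R) = R_f + β × MRP = 5.06% + 1.2847 × 8.96% = 16.57%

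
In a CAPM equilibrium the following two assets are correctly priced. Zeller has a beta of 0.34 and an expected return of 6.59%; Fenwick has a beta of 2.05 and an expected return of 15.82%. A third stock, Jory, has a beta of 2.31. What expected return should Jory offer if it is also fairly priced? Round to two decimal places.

17.22%

MRP (SML slope) = (15.82% − 6.59%) / (2.05 − 0.34) = 9.23% / 1.71 = 5.3977%
R_f (intercept) = 6.59% − 0.34 × 5.3977% = 4.7548%
E(R_Jory) = R_f + β × MRP = 4.7548% + 2.31 × 5.3977% = 17.22%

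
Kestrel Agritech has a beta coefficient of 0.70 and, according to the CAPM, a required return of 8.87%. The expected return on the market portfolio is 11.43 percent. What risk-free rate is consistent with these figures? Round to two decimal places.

2.90%

E(R) = R_f + β(E(R_m) − R_f) = R_f(1 − β) + β·E(R_m)
8.87% = R_f × (1 − 0.70) + 0.70 × 11.43%
8.87% = R_f × 0.30 + 8.0010%
R_f = (8.87% − 8.0010%) / 0.30 = 2.90%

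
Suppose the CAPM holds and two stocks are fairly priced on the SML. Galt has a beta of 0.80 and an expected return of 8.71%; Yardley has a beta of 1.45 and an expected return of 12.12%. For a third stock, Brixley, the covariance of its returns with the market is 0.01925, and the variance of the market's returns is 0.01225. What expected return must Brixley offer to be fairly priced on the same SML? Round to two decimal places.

MRP = (12.12% − 8.71%) / (1.45 − 0.80) = 5.2462%
R_f = 8.71% − 0.80 × 5.2462% = 4.5130%
β_Brixley = Cov / Var(R_m) = 0.01925 / 0.01225 = 1.5714
E(R_Brixley) = R_f + β × MRP = 4.5130% + 1.5714 × 5.2462% = 12.76%

12.76%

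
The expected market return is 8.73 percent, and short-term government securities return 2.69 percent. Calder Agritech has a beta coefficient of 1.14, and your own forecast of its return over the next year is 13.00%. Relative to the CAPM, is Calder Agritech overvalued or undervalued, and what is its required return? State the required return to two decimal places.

Undervalued; required return 9.58%

MRP = 8.73% − 2.69% = 6.04%
Required return = R_f + β·MRP = 2.69% + 1.14 × 6.04% = 9.58%
Forecast 13.00% > required 9.58% → the stock plots above the SML → undervalued.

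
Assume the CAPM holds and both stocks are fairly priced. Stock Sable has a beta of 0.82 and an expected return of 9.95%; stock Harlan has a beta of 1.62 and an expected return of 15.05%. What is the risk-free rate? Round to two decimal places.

4.72%

Both satisfy E(R) = R_f + β·MRP, so the slope of the SML is
MRP = (15.05% − 9.95%) / (1.62 − 0.82) = 5.10% / 0.80 = 6.3750%
R_f = E(R_Sable) − β_Sable·MRP = 9.95% − 0.82 × 6.3750% = 4.7225%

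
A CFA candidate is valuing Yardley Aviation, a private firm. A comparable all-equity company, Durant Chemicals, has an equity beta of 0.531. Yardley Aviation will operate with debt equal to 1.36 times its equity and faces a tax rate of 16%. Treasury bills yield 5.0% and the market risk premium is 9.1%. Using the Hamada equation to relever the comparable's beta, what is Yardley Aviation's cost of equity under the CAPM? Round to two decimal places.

15.35%

β_L = β_U × [1 + (1 − t)(D/E)] = 0.531 × [1 + (1 − 0.16) × 1.36]
    = 0.531 × [1 + 0.84 × 1.36] = 0.531 × 2.1424 = 1.1376
E(R) = R_f + β_L × MRP = 5.0% + 1.1376 × 9.1% = 15.35%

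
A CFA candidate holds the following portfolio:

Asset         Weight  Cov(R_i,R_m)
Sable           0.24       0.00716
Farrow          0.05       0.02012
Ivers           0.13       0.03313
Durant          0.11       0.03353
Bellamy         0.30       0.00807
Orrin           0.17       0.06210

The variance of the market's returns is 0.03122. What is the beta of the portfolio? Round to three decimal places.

0.759

β_Sable = 0.00716 / 0.03122 = 0.2293
β_Farrow = 0.02012 / 0.03122 = 0.6445
β_Ivers = 0.03313 / 0.03122 = 1.0612
β_Durant = 0.03353 / 0.03122 = 1.0740
β_Bellamy = 0.00807 / 0.03122 = 0.2585
β_Orrin = 0.06210 / 0.03122 = 1.9891
β_P = Σ w_i β_i = 0.24×0.2293 + 0.05×0.6445 + 0.13×1.0612 + 0.11×1.0740 + 0.30×0.2585 + 0.17×1.9891 = 0.7591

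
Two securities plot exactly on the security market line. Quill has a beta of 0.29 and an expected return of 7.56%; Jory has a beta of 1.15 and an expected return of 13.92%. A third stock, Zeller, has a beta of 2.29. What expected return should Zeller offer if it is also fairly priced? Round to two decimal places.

22.35%

MRP (SML slope) = (13.92% − 7.56%) / (1.15 − 0.29) = 6.36% / 0.86 = 7.3953%
R_f (intercept) = 7.56% − 0.29 × 7.3953% = 5.4154%
E(R_Zeller) = R_f + β × MRP = 5.4154% + 2.29 × 7.3953% = 22.35%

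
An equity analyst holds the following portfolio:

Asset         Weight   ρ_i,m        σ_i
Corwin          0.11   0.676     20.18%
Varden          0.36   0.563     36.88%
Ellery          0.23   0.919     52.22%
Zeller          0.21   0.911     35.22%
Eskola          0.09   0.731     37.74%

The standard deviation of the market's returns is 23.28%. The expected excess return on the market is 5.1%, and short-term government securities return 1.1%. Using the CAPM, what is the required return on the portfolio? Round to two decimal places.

β_Corwin = 0.676 × 20.18% / 23.28% = 0.5860
β_Varden = 0.563 × 36.88% / 23.28% = 0.8919
β_Ellery = 0.919 × 52.22% / 23.28% = 2.0614
β_Zeller = 0.911 × 35.22% / 23.28% = 1.3782
β_Eskola = 0.731 × 37.74% / 23.28% = 1.1850
β_P = Σ w_i β_i = 0.11×0.5860 + 0.36×0.8919 + 0.23×2.0614 + 0.21×1.3782 + 0.09×1.1850 = 1.2557
E(R_P) = R_f + β_P × MRP = 1.1% + 1.2557 × 5.1% = 7.50%

7.50%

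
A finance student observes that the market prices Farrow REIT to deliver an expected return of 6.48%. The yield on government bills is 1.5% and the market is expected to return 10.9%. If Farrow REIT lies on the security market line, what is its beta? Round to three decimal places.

0.530

MRP = 10.9% − 1.5% = 9.40%
β = (E(R) − R_f) / MRP = (6.48% − 1.5%) / 9.4% = 4.98% / 9.4% = 0.530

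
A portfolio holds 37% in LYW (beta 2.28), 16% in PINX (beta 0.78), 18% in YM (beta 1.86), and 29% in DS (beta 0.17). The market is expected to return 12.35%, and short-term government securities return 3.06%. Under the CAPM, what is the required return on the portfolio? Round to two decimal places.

β_P = Σ w_i β_i = 0.37×2.28 + 0.16×0.78 + 0.18×1.86 + 0.29×0.17 = 1.3525
MRP = 12.35% − 3.06% = 9.29%
E(R_P) = R_f + β_P × MRP = 3.06% + 1.3525 × 9.29% = 15.62%

15.62%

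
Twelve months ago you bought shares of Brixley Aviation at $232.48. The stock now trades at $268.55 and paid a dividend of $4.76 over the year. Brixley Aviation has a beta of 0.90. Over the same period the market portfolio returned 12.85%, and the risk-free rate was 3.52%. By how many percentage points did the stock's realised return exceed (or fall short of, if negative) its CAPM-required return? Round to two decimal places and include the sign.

Realised HPR = (P1 + D1 − P0) / P0 = (268.55 + 4.76 − 232.48) / 232.48 = 40.83 / 232.48 = 17.5628%
MRP = 12.85% − 3.52% = 9.33%
CAPM required = R_f + β·MRP = 3.52% + 0.90 × 9.33% = 11.9170%
α = realised − required = 17.5628% − 11.9170% = +5.65%

+5.65%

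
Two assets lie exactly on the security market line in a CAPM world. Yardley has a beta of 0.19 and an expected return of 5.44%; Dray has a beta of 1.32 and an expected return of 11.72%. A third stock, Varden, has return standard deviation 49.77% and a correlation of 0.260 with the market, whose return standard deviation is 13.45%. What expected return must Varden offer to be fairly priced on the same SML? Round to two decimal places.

MRP = (11.72% − 5.44%) / (1.32 − 0.19) = 5.5575%
R_f = 5.44% − 0.19 × 5.5575% = 4.3841%
β_Varden = ρ·σ_i/σ_m = 0.260 × 49.77 / 13.45 = 0.9621
E(R_Varden) = R_f + β × MRP = 4.3841% + 0.9621 × 5.5575% = 9.73%

9.73%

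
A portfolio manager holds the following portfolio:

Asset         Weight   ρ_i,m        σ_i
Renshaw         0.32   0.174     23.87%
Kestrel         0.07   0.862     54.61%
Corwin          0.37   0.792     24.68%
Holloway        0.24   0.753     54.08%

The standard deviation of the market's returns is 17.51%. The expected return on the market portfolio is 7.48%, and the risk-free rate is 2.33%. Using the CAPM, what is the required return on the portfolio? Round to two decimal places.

β_Renshaw = 0.174 × 23.87% / 17.51% = 0.2372
β_Kestrel = 0.862 × 54.61% / 17.51% = 2.6884
β_Corwin = 0.792 × 24.68% / 17.51% = 1.1163
β_Holloway = 0.753 × 54.08% / 17.51% = 2.3257
β_P = Σ w_i β_i = 0.32×0.2372 + 0.07×2.6884 + 0.37×1.1163 + 0.24×2.3257 = 1.2353
MRP = 7.48% − 2.33% = 5.15%
E(R_P) = R_f + β_P × MRP = 2.33% + 1.2353 × 5.15% = 8.69%

8.69%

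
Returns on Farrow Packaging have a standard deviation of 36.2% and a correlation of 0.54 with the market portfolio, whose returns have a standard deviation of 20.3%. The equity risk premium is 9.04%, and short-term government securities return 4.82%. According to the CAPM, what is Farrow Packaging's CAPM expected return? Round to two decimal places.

β = ρ × σ_i / σ_m = 0.54 × 36.2% / 20.3% = 0.9630
E(R) = 4.82% + 0.9630 × 9.04% = 13.53%

13.53%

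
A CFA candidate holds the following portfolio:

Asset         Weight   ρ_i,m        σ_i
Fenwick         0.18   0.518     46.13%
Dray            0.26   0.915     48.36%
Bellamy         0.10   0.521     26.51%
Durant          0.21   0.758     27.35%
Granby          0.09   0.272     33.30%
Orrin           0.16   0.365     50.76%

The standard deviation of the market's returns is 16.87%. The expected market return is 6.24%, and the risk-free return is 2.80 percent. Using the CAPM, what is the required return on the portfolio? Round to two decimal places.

7.96%

β_Fenwick = 0.518 × 46.13% / 16.87% = 1.4164
β_Dray = 0.915 × 48.36% / 16.87% = 2.6230
β_Bellamy = 0.521 × 26.51% / 16.87% = 0.8187
β_Durant = 0.758 × 27.35% / 16.87% = 1.2289
β_Granby = 0.272 × 33.30% / 16.87% = 0.5369
β_Orrin = 0.365 × 50.76% / 16.87% = 1.0982
β_P = Σ w_i β_i = 0.18×1.4164 + 0.26×2.6230 + 0.10×0.8187 + 0.21×1.2289 + 0.09×0.5369 + 0.16×1.0982 = 1.5009
MRP = 6.24% − 2.80% = 3.44%
E(R_P) = R_f + β_P × MRP = 2.80% + 1.5009 × 3.44% = 7.96%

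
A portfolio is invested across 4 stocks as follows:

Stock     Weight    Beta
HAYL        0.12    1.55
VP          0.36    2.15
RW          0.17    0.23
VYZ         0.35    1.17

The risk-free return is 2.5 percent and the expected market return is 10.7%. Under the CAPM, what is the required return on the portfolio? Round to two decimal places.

β_P = Σ w_i β_i = 0.12×1.55 + 0.36×2.15 + 0.17×0.23 + 0.35×1.17 = 1.4086
MRP = 10.7% − 2.5% = 8.20%
E(R_P) = R_f + β_P × MRP = 2.5% + 1.4086 × 8.2% = 14.05%

14.05%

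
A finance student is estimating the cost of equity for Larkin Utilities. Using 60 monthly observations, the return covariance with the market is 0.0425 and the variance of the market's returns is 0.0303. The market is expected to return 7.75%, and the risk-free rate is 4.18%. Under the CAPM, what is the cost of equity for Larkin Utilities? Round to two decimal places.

β = Cov(R_i, R_m) / Var(R_m) = 0.0425 / 0.0303 = 1.4026
MRP = 7.75% − 4.18% = 3.57%
E(R) = R_f + β × MRP = 4.18% + 1.4026 × 3.57% = 9.19%

9.19%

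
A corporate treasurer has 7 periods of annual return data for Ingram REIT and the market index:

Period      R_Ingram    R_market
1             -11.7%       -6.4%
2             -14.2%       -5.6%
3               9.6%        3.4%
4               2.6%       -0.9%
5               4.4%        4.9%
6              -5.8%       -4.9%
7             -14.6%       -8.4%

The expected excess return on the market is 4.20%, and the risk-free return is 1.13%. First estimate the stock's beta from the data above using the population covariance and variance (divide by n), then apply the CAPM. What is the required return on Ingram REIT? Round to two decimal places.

8.63%

Mean R_i = (-11.7 − 14.2 + 9.6 + 2.6 + 4.4 − 5.8 − 14.6) / 7 = -4.2429%
Mean R_m = (-6.4 − 5.6 + 3.4 − 0.9 + 4.9 − 4.9 − 8.4) / 7 = -2.5571%
Σ(R_i − R̄_i)(R_m − R̄_m) = 281.3729  ⇒  Cov = 281.3729 / 7 = 40.1961
Σ(R_m − R̄_m)² = 157.4971  ⇒  Var(R_m) = 157.4971 / 7 = 22.4996
β = Cov / Var(R_m) = 40.1961 / 22.4996 = 1.7865
E(R) = R_f + β × MRP = 1.13% + 1.7865 × 4.20% = 8.63%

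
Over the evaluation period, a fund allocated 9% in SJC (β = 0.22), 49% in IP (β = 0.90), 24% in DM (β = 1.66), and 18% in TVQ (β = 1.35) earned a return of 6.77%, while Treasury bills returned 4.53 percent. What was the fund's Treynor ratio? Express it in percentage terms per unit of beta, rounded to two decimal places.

β_P = 0.09×0.22 + 0.49×0.90 + 0.24×1.66 + 0.18×1.35 = 1.1022
Treynor = (R_P − R_f) / β_P = (6.77% − 4.53%) / 1.1022 = 2.24% / 1.1022 = 2.03%

2.03%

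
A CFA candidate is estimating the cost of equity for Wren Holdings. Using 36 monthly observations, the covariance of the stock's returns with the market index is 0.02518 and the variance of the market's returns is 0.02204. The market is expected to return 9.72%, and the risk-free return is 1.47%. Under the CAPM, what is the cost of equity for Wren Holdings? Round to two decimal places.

β = Cov(R_i, R_m) / Var(R_m) = 0.02518 / 0.02204 = 1.1425
MRP = 9.72% − 1.47% = 8.25%
E(R) = R_f + β × MRP = 1.47% + 1.1425 × 8.25% = 10.90%

10.90%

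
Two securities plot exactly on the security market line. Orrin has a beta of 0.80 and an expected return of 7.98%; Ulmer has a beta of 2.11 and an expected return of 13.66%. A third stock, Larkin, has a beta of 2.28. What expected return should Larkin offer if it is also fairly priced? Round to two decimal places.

14.40%

MRP (SML slope) = (13.66% − 7.98%) / (2.11 − 0.80) = 5.68% / 1.31 = 4.3359%
R_f (intercept) = 7.98% − 0.80 × 4.3359% = 4.5113%
E(R_Larkin) = R_f + β × MRP = 4.5113% + 2.28 × 4.3359% = 14.40%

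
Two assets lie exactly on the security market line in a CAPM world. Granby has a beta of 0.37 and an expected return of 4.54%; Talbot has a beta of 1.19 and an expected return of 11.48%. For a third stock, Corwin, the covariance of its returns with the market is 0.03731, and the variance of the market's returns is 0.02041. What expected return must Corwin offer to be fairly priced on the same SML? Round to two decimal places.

MRP = (11.48% − 4.54%) / (1.19 − 0.37) = 8.4634%
R_f = 4.54% − 0.37 × 8.4634% = 1.4085%
β_Corwin = Cov / Var(R_m) = 0.03731 / 0.02041 = 1.8280
E(R_Corwin) = R_f + β × MRP = 1.4085% + 1.8280 × 8.4634% = 16.88%

16.88%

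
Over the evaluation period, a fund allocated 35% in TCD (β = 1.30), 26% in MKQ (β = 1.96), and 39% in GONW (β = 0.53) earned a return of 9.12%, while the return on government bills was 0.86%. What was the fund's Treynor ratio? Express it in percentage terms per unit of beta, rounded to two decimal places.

β_P = 0.35×1.30 + 0.26×1.96 + 0.39×0.53 = 1.1713
Treynor = (R_P − R_f) / β_P = (9.12% − 0.86%) / 1.1713 = 8.26% / 1.1713 = 7.05%

7.05%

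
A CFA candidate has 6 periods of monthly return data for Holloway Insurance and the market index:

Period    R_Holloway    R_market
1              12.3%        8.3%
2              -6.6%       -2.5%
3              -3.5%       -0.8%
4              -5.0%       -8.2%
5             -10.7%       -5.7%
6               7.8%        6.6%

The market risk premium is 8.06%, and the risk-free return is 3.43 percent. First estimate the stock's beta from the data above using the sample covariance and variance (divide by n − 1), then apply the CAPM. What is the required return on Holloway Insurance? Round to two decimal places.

Mean R_i = (12.3 − 6.6 − 3.5 − 5.0 − 10.7 + 7.8) / 6 = -0.9500%
Mean R_m = (8.3 − 2.5 − 0.8 − 8.2 − 5.7 + 6.6) / 6 = -0.3833%
Σ(R_i − R̄_i)(R_m − R̄_m) = 272.6750  ⇒  Cov = 272.6750 / 5 = 54.5350
Σ(R_m − R̄_m)² = 218.1883  ⇒  Var(R_m) = 218.1883 / 5 = 43.6377
β = Cov / Var(R_m) = 54.5350 / 43.6377 = 1.2497
E(R) = R_f + β × MRP = 3.43% + 1.2497 × 8.06% = 13.50%

13.50%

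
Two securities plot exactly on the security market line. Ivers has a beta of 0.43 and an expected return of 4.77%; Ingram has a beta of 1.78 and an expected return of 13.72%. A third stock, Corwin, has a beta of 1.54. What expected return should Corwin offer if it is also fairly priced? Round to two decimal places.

12.13%

MRP (SML slope) = (13.72% − 4.77%) / (1.78 − 0.43) = 8.95% / 1.35 = 6.6296%
R_f (intercept) = 4.77% − 0.43 × 6.6296% = 1.9193%
E(R_Corwin) = R_f + β × MRP = 1.9193% + 1.54 × 6.6296% = 12.13%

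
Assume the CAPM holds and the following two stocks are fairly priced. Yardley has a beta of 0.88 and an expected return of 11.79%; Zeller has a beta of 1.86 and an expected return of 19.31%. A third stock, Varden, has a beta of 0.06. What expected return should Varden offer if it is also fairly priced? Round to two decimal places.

5.50%

MRP (SML slope) = (19.31% − 11.79%) / (1.86 − 0.88) = 7.52% / 0.98 = 7.6735%
R_f (intercept) = 11.79% − 0.88 × 7.6735% = 5.0373%
E(R_Varden) = R_f + β × MRP = 5.0373% + 0.06 × 7.6735% = 5.50%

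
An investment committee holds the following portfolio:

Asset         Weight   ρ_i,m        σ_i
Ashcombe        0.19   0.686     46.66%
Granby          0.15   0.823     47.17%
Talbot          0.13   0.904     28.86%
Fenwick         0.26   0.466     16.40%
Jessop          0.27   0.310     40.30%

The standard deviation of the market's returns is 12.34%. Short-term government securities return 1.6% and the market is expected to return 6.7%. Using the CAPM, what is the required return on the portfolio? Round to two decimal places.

β_Ashcombe = 0.686 × 46.66% / 12.34% = 2.5939
β_Granby = 0.823 × 47.17% / 12.34% = 3.1459
β_Talbot = 0.904 × 28.86% / 12.34% = 2.1142
β_Fenwick = 0.466 × 16.40% / 12.34% = 0.6193
β_Jessop = 0.310 × 40.30% / 12.34% = 1.0124
β_P = Σ w_i β_i = 0.19×2.5939 + 0.15×3.1459 + 0.13×2.1142 + 0.26×0.6193 + 0.27×1.0124 = 1.6739
MRP = 6.7% − 1.6% = 5.10%
E(R_P) = R_f + β_P × MRP = 1.6% + 1.6739 × 5.1% = 10.14%

10.14%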